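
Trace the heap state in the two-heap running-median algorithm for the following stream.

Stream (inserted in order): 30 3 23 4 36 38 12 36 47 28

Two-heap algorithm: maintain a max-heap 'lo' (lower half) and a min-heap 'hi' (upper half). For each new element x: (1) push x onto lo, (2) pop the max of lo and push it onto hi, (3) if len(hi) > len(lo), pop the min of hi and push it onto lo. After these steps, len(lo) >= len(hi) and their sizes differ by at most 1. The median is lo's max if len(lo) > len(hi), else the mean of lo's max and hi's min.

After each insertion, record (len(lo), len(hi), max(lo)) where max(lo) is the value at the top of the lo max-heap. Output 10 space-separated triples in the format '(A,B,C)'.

Step 1: insert 30 -> lo=[30] hi=[] -> (len(lo)=1, len(hi)=0, max(lo)=30)
Step 2: insert 3 -> lo=[3] hi=[30] -> (len(lo)=1, len(hi)=1, max(lo)=3)
Step 3: insert 23 -> lo=[3, 23] hi=[30] -> (len(lo)=2, len(hi)=1, max(lo)=23)
Step 4: insert 4 -> lo=[3, 4] hi=[23, 30] -> (len(lo)=2, len(hi)=2, max(lo)=4)
Step 5: insert 36 -> lo=[3, 4, 23] hi=[30, 36] -> (len(lo)=3, len(hi)=2, max(lo)=23)
Step 6: insert 38 -> lo=[3, 4, 23] hi=[30, 36, 38] -> (len(lo)=3, len(hi)=3, max(lo)=23)
Step 7: insert 12 -> lo=[3, 4, 12, 23] hi=[30, 36, 38] -> (len(lo)=4, len(hi)=3, max(lo)=23)
Step 8: insert 36 -> lo=[3, 4, 12, 23] hi=[30, 36, 36, 38] -> (len(lo)=4, len(hi)=4, max(lo)=23)
Step 9: insert 47 -> lo=[3, 4, 12, 23, 30] hi=[36, 36, 38, 47] -> (len(lo)=5, len(hi)=4, max(lo)=30)
Step 10: insert 28 -> lo=[3, 4, 12, 23, 28] hi=[30, 36, 36, 38, 47] -> (len(lo)=5, len(hi)=5, max(lo)=28)

Answer: (1,0,30) (1,1,3) (2,1,23) (2,2,4) (3,2,23) (3,3,23) (4,3,23) (4,4,23) (5,4,30) (5,5,28)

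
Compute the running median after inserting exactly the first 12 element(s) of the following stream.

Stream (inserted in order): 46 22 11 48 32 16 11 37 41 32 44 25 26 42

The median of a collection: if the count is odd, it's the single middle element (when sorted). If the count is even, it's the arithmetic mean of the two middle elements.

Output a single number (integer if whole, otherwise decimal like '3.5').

Answer: 32

Derivation:
Step 1: insert 46 -> lo=[46] (size 1, max 46) hi=[] (size 0) -> median=46
Step 2: insert 22 -> lo=[22] (size 1, max 22) hi=[46] (size 1, min 46) -> median=34
Step 3: insert 11 -> lo=[11, 22] (size 2, max 22) hi=[46] (size 1, min 46) -> median=22
Step 4: insert 48 -> lo=[11, 22] (size 2, max 22) hi=[46, 48] (size 2, min 46) -> median=34
Step 5: insert 32 -> lo=[11, 22, 32] (size 3, max 32) hi=[46, 48] (size 2, min 46) -> median=32
Step 6: insert 16 -> lo=[11, 16, 22] (size 3, max 22) hi=[32, 46, 48] (size 3, min 32) -> median=27
Step 7: insert 11 -> lo=[11, 11, 16, 22] (size 4, max 22) hi=[32, 46, 48] (size 3, min 32) -> median=22
Step 8: insert 37 -> lo=[11, 11, 16, 22] (size 4, max 22) hi=[32, 37, 46, 48] (size 4, min 32) -> median=27
Step 9: insert 41 -> lo=[11, 11, 16, 22, 32] (size 5, max 32) hi=[37, 41, 46, 48] (size 4, min 37) -> median=32
Step 10: insert 32 -> lo=[11, 11, 16, 22, 32] (size 5, max 32) hi=[32, 37, 41, 46, 48] (size 5, min 32) -> median=32
Step 11: insert 44 -> lo=[11, 11, 16, 22, 32, 32] (size 6, max 32) hi=[37, 41, 44, 46, 48] (size 5, min 37) -> median=32
Step 12: insert 25 -> lo=[11, 11, 16, 22, 25, 32] (size 6, max 32) hi=[32, 37, 41, 44, 46, 48] (size 6, min 32) -> median=32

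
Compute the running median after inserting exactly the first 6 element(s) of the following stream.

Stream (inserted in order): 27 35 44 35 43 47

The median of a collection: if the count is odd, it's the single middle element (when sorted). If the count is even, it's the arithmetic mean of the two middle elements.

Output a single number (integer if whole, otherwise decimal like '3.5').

Step 1: insert 27 -> lo=[27] (size 1, max 27) hi=[] (size 0) -> median=27
Step 2: insert 35 -> lo=[27] (size 1, max 27) hi=[35] (size 1, min 35) -> median=31
Step 3: insert 44 -> lo=[27, 35] (size 2, max 35) hi=[44] (size 1, min 44) -> median=35
Step 4: insert 35 -> lo=[27, 35] (size 2, max 35) hi=[35, 44] (size 2, min 35) -> median=35
Step 5: insert 43 -> lo=[27, 35, 35] (size 3, max 35) hi=[43, 44] (size 2, min 43) -> median=35
Step 6: insert 47 -> lo=[27, 35, 35] (size 3, max 35) hi=[43, 44, 47] (size 3, min 43) -> median=39

Answer: 39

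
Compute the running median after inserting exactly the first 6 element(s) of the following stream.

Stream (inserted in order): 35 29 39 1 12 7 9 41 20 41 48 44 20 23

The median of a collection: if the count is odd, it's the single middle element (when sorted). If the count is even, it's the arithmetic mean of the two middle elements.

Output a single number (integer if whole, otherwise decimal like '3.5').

Step 1: insert 35 -> lo=[35] (size 1, max 35) hi=[] (size 0) -> median=35
Step 2: insert 29 -> lo=[29] (size 1, max 29) hi=[35] (size 1, min 35) -> median=32
Step 3: insert 39 -> lo=[29, 35] (size 2, max 35) hi=[39] (size 1, min 39) -> median=35
Step 4: insert 1 -> lo=[1, 29] (size 2, max 29) hi=[35, 39] (size 2, min 35) -> median=32
Step 5: insert 12 -> lo=[1, 12, 29] (size 3, max 29) hi=[35, 39] (size 2, min 35) -> median=29
Step 6: insert 7 -> lo=[1, 7, 12] (size 3, max 12) hi=[29, 35, 39] (size 3, min 29) -> median=20.5

Answer: 20.5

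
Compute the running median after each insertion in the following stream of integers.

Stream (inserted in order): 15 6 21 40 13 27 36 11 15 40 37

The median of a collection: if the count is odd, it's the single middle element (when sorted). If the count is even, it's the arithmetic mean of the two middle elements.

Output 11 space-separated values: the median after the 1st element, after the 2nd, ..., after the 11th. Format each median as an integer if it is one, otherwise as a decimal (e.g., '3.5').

Answer: 15 10.5 15 18 15 18 21 18 15 18 21

Derivation:
Step 1: insert 15 -> lo=[15] (size 1, max 15) hi=[] (size 0) -> median=15
Step 2: insert 6 -> lo=[6] (size 1, max 6) hi=[15] (size 1, min 15) -> median=10.5
Step 3: insert 21 -> lo=[6, 15] (size 2, max 15) hi=[21] (size 1, min 21) -> median=15
Step 4: insert 40 -> lo=[6, 15] (size 2, max 15) hi=[21, 40] (size 2, min 21) -> median=18
Step 5: insert 13 -> lo=[6, 13, 15] (size 3, max 15) hi=[21, 40] (size 2, min 21) -> median=15
Step 6: insert 27 -> lo=[6, 13, 15] (size 3, max 15) hi=[21, 27, 40] (size 3, min 21) -> median=18
Step 7: insert 36 -> lo=[6, 13, 15, 21] (size 4, max 21) hi=[27, 36, 40] (size 3, min 27) -> median=21
Step 8: insert 11 -> lo=[6, 11, 13, 15] (size 4, max 15) hi=[21, 27, 36, 40] (size 4, min 21) -> median=18
Step 9: insert 15 -> lo=[6, 11, 13, 15, 15] (size 5, max 15) hi=[21, 27, 36, 40] (size 4, min 21) -> median=15
Step 10: insert 40 -> lo=[6, 11, 13, 15, 15] (size 5, max 15) hi=[21, 27, 36, 40, 40] (size 5, min 21) -> median=18
Step 11: insert 37 -> lo=[6, 11, 13, 15, 15, 21] (size 6, max 21) hi=[27, 36, 37, 40, 40] (size 5, min 27) -> median=21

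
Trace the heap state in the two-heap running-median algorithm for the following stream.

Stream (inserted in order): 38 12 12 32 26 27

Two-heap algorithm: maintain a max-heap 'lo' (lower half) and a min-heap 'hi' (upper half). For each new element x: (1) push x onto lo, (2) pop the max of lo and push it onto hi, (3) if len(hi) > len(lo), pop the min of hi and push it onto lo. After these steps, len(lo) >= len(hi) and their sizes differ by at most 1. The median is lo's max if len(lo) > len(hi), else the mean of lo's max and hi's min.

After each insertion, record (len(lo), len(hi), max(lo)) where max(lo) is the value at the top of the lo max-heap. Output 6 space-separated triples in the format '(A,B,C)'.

Answer: (1,0,38) (1,1,12) (2,1,12) (2,2,12) (3,2,26) (3,3,26)

Derivation:
Step 1: insert 38 -> lo=[38] hi=[] -> (len(lo)=1, len(hi)=0, max(lo)=38)
Step 2: insert 12 -> lo=[12] hi=[38] -> (len(lo)=1, len(hi)=1, max(lo)=12)
Step 3: insert 12 -> lo=[12, 12] hi=[38] -> (len(lo)=2, len(hi)=1, max(lo)=12)
Step 4: insert 32 -> lo=[12, 12] hi=[32, 38] -> (len(lo)=2, len(hi)=2, max(lo)=12)
Step 5: insert 26 -> lo=[12, 12, 26] hi=[32, 38] -> (len(lo)=3, len(hi)=2, max(lo)=26)
Step 6: insert 27 -> lo=[12, 12, 26] hi=[27, 32, 38] -> (len(lo)=3, len(hi)=3, max(lo)=26)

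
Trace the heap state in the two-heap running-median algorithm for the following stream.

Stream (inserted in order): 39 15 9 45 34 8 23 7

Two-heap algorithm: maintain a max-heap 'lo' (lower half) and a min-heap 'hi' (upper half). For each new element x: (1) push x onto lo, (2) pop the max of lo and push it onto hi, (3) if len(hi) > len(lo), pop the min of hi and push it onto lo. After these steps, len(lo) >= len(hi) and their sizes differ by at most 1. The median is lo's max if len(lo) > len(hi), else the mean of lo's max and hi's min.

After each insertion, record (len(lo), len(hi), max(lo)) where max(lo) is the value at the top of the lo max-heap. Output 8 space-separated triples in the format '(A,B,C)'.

Step 1: insert 39 -> lo=[39] hi=[] -> (len(lo)=1, len(hi)=0, max(lo)=39)
Step 2: insert 15 -> lo=[15] hi=[39] -> (len(lo)=1, len(hi)=1, max(lo)=15)
Step 3: insert 9 -> lo=[9, 15] hi=[39] -> (len(lo)=2, len(hi)=1, max(lo)=15)
Step 4: insert 45 -> lo=[9, 15] hi=[39, 45] -> (len(lo)=2, len(hi)=2, max(lo)=15)
Step 5: insert 34 -> lo=[9, 15, 34] hi=[39, 45] -> (len(lo)=3, len(hi)=2, max(lo)=34)
Step 6: insert 8 -> lo=[8, 9, 15] hi=[34, 39, 45] -> (len(lo)=3, len(hi)=3, max(lo)=15)
Step 7: insert 23 -> lo=[8, 9, 15, 23] hi=[34, 39, 45] -> (len(lo)=4, len(hi)=3, max(lo)=23)
Step 8: insert 7 -> lo=[7, 8, 9, 15] hi=[23, 34, 39, 45] -> (len(lo)=4, len(hi)=4, max(lo)=15)

Answer: (1,0,39) (1,1,15) (2,1,15) (2,2,15) (3,2,34) (3,3,15) (4,3,23) (4,4,15)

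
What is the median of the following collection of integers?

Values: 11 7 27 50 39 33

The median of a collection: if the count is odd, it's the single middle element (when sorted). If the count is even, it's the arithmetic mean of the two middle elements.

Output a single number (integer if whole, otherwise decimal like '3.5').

Answer: 30

Derivation:
Step 1: insert 11 -> lo=[11] (size 1, max 11) hi=[] (size 0) -> median=11
Step 2: insert 7 -> lo=[7] (size 1, max 7) hi=[11] (size 1, min 11) -> median=9
Step 3: insert 27 -> lo=[7, 11] (size 2, max 11) hi=[27] (size 1, min 27) -> median=11
Step 4: insert 50 -> lo=[7, 11] (size 2, max 11) hi=[27, 50] (size 2, min 27) -> median=19
Step 5: insert 39 -> lo=[7, 11, 27] (size 3, max 27) hi=[39, 50] (size 2, min 39) -> median=27
Step 6: insert 33 -> lo=[7, 11, 27] (size 3, max 27) hi=[33, 39, 50] (size 3, min 33) -> median=30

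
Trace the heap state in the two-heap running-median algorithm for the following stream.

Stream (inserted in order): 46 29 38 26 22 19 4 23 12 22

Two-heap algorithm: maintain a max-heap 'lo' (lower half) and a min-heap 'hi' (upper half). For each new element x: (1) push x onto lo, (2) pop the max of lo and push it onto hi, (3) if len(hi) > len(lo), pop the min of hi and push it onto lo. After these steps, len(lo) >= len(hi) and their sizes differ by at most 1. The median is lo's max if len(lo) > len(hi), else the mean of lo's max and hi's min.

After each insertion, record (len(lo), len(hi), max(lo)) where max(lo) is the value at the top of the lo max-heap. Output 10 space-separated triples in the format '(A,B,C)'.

Answer: (1,0,46) (1,1,29) (2,1,38) (2,2,29) (3,2,29) (3,3,26) (4,3,26) (4,4,23) (5,4,23) (5,5,22)

Derivation:
Step 1: insert 46 -> lo=[46] hi=[] -> (len(lo)=1, len(hi)=0, max(lo)=46)
Step 2: insert 29 -> lo=[29] hi=[46] -> (len(lo)=1, len(hi)=1, max(lo)=29)
Step 3: insert 38 -> lo=[29, 38] hi=[46] -> (len(lo)=2, len(hi)=1, max(lo)=38)
Step 4: insert 26 -> lo=[26, 29] hi=[38, 46] -> (len(lo)=2, len(hi)=2, max(lo)=29)
Step 5: insert 22 -> lo=[22, 26, 29] hi=[38, 46] -> (len(lo)=3, len(hi)=2, max(lo)=29)
Step 6: insert 19 -> lo=[19, 22, 26] hi=[29, 38, 46] -> (len(lo)=3, len(hi)=3, max(lo)=26)
Step 7: insert 4 -> lo=[4, 19, 22, 26] hi=[29, 38, 46] -> (len(lo)=4, len(hi)=3, max(lo)=26)
Step 8: insert 23 -> lo=[4, 19, 22, 23] hi=[26, 29, 38, 46] -> (len(lo)=4, len(hi)=4, max(lo)=23)
Step 9: insert 12 -> lo=[4, 12, 19, 22, 23] hi=[26, 29, 38, 46] -> (len(lo)=5, len(hi)=4, max(lo)=23)
Step 10: insert 22 -> lo=[4, 12, 19, 22, 22] hi=[23, 26, 29, 38, 46] -> (len(lo)=5, len(hi)=5, max(lo)=22)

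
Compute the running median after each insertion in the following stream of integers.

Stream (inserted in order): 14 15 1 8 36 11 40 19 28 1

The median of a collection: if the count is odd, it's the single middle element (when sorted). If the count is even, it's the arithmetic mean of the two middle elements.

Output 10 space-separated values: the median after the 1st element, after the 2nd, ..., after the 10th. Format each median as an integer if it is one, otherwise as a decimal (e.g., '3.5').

Answer: 14 14.5 14 11 14 12.5 14 14.5 15 14.5

Derivation:
Step 1: insert 14 -> lo=[14] (size 1, max 14) hi=[] (size 0) -> median=14
Step 2: insert 15 -> lo=[14] (size 1, max 14) hi=[15] (size 1, min 15) -> median=14.5
Step 3: insert 1 -> lo=[1, 14] (size 2, max 14) hi=[15] (size 1, min 15) -> median=14
Step 4: insert 8 -> lo=[1, 8] (size 2, max 8) hi=[14, 15] (size 2, min 14) -> median=11
Step 5: insert 36 -> lo=[1, 8, 14] (size 3, max 14) hi=[15, 36] (size 2, min 15) -> median=14
Step 6: insert 11 -> lo=[1, 8, 11] (size 3, max 11) hi=[14, 15, 36] (size 3, min 14) -> median=12.5
Step 7: insert 40 -> lo=[1, 8, 11, 14] (size 4, max 14) hi=[15, 36, 40] (size 3, min 15) -> median=14
Step 8: insert 19 -> lo=[1, 8, 11, 14] (size 4, max 14) hi=[15, 19, 36, 40] (size 4, min 15) -> median=14.5
Step 9: insert 28 -> lo=[1, 8, 11, 14, 15] (size 5, max 15) hi=[19, 28, 36, 40] (size 4, min 19) -> median=15
Step 10: insert 1 -> lo=[1, 1, 8, 11, 14] (size 5, max 14) hi=[15, 19, 28, 36, 40] (size 5, min 15) -> median=14.5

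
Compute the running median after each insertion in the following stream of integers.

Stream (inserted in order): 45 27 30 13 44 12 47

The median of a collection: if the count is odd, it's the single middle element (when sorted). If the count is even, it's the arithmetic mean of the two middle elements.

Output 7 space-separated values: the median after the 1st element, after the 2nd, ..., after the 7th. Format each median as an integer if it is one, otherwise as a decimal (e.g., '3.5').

Answer: 45 36 30 28.5 30 28.5 30

Derivation:
Step 1: insert 45 -> lo=[45] (size 1, max 45) hi=[] (size 0) -> median=45
Step 2: insert 27 -> lo=[27] (size 1, max 27) hi=[45] (size 1, min 45) -> median=36
Step 3: insert 30 -> lo=[27, 30] (size 2, max 30) hi=[45] (size 1, min 45) -> median=30
Step 4: insert 13 -> lo=[13, 27] (size 2, max 27) hi=[30, 45] (size 2, min 30) -> median=28.5
Step 5: insert 44 -> lo=[13, 27, 30] (size 3, max 30) hi=[44, 45] (size 2, min 44) -> median=30
Step 6: insert 12 -> lo=[12, 13, 27] (size 3, max 27) hi=[30, 44, 45] (size 3, min 30) -> median=28.5
Step 7: insert 47 -> lo=[12, 13, 27, 30] (size 4, max 30) hi=[44, 45, 47] (size 3, min 44) -> median=30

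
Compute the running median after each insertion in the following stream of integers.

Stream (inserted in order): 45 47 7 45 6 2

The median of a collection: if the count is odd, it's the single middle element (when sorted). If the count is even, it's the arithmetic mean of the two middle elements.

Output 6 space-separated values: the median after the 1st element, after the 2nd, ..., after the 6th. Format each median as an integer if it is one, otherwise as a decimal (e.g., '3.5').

Answer: 45 46 45 45 45 26

Derivation:
Step 1: insert 45 -> lo=[45] (size 1, max 45) hi=[] (size 0) -> median=45
Step 2: insert 47 -> lo=[45] (size 1, max 45) hi=[47] (size 1, min 47) -> median=46
Step 3: insert 7 -> lo=[7, 45] (size 2, max 45) hi=[47] (size 1, min 47) -> median=45
Step 4: insert 45 -> lo=[7, 45] (size 2, max 45) hi=[45, 47] (size 2, min 45) -> median=45
Step 5: insert 6 -> lo=[6, 7, 45] (size 3, max 45) hi=[45, 47] (size 2, min 45) -> median=45
Step 6: insert 2 -> lo=[2, 6, 7] (size 3, max 7) hi=[45, 45, 47] (size 3, min 45) -> median=26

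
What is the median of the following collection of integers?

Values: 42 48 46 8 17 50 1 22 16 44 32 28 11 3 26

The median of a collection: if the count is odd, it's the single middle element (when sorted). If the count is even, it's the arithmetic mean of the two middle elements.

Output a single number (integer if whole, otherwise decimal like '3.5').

Answer: 26

Derivation:
Step 1: insert 42 -> lo=[42] (size 1, max 42) hi=[] (size 0) -> median=42
Step 2: insert 48 -> lo=[42] (size 1, max 42) hi=[48] (size 1, min 48) -> median=45
Step 3: insert 46 -> lo=[42, 46] (size 2, max 46) hi=[48] (size 1, min 48) -> median=46
Step 4: insert 8 -> lo=[8, 42] (size 2, max 42) hi=[46, 48] (size 2, min 46) -> median=44
Step 5: insert 17 -> lo=[8, 17, 42] (size 3, max 42) hi=[46, 48] (size 2, min 46) -> median=42
Step 6: insert 50 -> lo=[8, 17, 42] (size 3, max 42) hi=[46, 48, 50] (size 3, min 46) -> median=44
Step 7: insert 1 -> lo=[1, 8, 17, 42] (size 4, max 42) hi=[46, 48, 50] (size 3, min 46) -> median=42
Step 8: insert 22 -> lo=[1, 8, 17, 22] (size 4, max 22) hi=[42, 46, 48, 50] (size 4, min 42) -> median=32
Step 9: insert 16 -> lo=[1, 8, 16, 17, 22] (size 5, max 22) hi=[42, 46, 48, 50] (size 4, min 42) -> median=22
Step 10: insert 44 -> lo=[1, 8, 16, 17, 22] (size 5, max 22) hi=[42, 44, 46, 48, 50] (size 5, min 42) -> median=32
Step 11: insert 32 -> lo=[1, 8, 16, 17, 22, 32] (size 6, max 32) hi=[42, 44, 46, 48, 50] (size 5, min 42) -> median=32
Step 12: insert 28 -> lo=[1, 8, 16, 17, 22, 28] (size 6, max 28) hi=[32, 42, 44, 46, 48, 50] (size 6, min 32) -> median=30
Step 13: insert 11 -> lo=[1, 8, 11, 16, 17, 22, 28] (size 7, max 28) hi=[32, 42, 44, 46, 48, 50] (size 6, min 32) -> median=28
Step 14: insert 3 -> lo=[1, 3, 8, 11, 16, 17, 22] (size 7, max 22) hi=[28, 32, 42, 44, 46, 48, 50] (size 7, min 28) -> median=25
Step 15: insert 26 -> lo=[1, 3, 8, 11, 16, 17, 22, 26] (size 8, max 26) hi=[28, 32, 42, 44, 46, 48, 50] (size 7, min 28) -> median=26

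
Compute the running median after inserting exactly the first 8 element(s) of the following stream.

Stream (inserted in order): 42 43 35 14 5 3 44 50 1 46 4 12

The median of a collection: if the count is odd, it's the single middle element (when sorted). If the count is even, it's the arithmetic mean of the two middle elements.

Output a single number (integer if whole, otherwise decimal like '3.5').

Answer: 38.5

Derivation:
Step 1: insert 42 -> lo=[42] (size 1, max 42) hi=[] (size 0) -> median=42
Step 2: insert 43 -> lo=[42] (size 1, max 42) hi=[43] (size 1, min 43) -> median=42.5
Step 3: insert 35 -> lo=[35, 42] (size 2, max 42) hi=[43] (size 1, min 43) -> median=42
Step 4: insert 14 -> lo=[14, 35] (size 2, max 35) hi=[42, 43] (size 2, min 42) -> median=38.5
Step 5: insert 5 -> lo=[5, 14, 35] (size 3, max 35) hi=[42, 43] (size 2, min 42) -> median=35
Step 6: insert 3 -> lo=[3, 5, 14] (size 3, max 14) hi=[35, 42, 43] (size 3, min 35) -> median=24.5
Step 7: insert 44 -> lo=[3, 5, 14, 35] (size 4, max 35) hi=[42, 43, 44] (size 3, min 42) -> median=35
Step 8: insert 50 -> lo=[3, 5, 14, 35] (size 4, max 35) hi=[42, 43, 44, 50] (size 4, min 42) -> median=38.5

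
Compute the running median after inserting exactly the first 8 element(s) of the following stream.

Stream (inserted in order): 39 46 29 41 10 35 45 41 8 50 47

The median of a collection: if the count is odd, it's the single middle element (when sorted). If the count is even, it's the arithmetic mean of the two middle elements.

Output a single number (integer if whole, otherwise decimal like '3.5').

Answer: 40

Derivation:
Step 1: insert 39 -> lo=[39] (size 1, max 39) hi=[] (size 0) -> median=39
Step 2: insert 46 -> lo=[39] (size 1, max 39) hi=[46] (size 1, min 46) -> median=42.5
Step 3: insert 29 -> lo=[29, 39] (size 2, max 39) hi=[46] (size 1, min 46) -> median=39
Step 4: insert 41 -> lo=[29, 39] (size 2, max 39) hi=[41, 46] (size 2, min 41) -> median=40
Step 5: insert 10 -> lo=[10, 29, 39] (size 3, max 39) hi=[41, 46] (size 2, min 41) -> median=39
Step 6: insert 35 -> lo=[10, 29, 35] (size 3, max 35) hi=[39, 41, 46] (size 3, min 39) -> median=37
Step 7: insert 45 -> lo=[10, 29, 35, 39] (size 4, max 39) hi=[41, 45, 46] (size 3, min 41) -> median=39
Step 8: insert 41 -> lo=[10, 29, 35, 39] (size 4, max 39) hi=[41, 41, 45, 46] (size 4, min 41) -> median=40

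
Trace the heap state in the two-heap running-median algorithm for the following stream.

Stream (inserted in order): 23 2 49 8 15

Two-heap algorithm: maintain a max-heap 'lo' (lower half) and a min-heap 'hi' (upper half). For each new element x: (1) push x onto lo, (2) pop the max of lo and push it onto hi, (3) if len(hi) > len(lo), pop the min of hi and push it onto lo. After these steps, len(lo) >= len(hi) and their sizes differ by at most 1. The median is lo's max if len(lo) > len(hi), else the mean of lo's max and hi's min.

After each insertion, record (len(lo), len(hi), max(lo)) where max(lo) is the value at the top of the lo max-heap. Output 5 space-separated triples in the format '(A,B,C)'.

Step 1: insert 23 -> lo=[23] hi=[] -> (len(lo)=1, len(hi)=0, max(lo)=23)
Step 2: insert 2 -> lo=[2] hi=[23] -> (len(lo)=1, len(hi)=1, max(lo)=2)
Step 3: insert 49 -> lo=[2, 23] hi=[49] -> (len(lo)=2, len(hi)=1, max(lo)=23)
Step 4: insert 8 -> lo=[2, 8] hi=[23, 49] -> (len(lo)=2, len(hi)=2, max(lo)=8)
Step 5: insert 15 -> lo=[2, 8, 15] hi=[23, 49] -> (len(lo)=3, len(hi)=2, max(lo)=15)

Answer: (1,0,23) (1,1,2) (2,1,23) (2,2,8) (3,2,15)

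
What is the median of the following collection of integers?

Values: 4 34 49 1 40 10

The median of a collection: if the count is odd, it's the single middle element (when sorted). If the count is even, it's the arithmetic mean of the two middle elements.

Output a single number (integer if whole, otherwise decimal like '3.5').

Step 1: insert 4 -> lo=[4] (size 1, max 4) hi=[] (size 0) -> median=4
Step 2: insert 34 -> lo=[4] (size 1, max 4) hi=[34] (size 1, min 34) -> median=19
Step 3: insert 49 -> lo=[4, 34] (size 2, max 34) hi=[49] (size 1, min 49) -> median=34
Step 4: insert 1 -> lo=[1, 4] (size 2, max 4) hi=[34, 49] (size 2, min 34) -> median=19
Step 5: insert 40 -> lo=[1, 4, 34] (size 3, max 34) hi=[40, 49] (size 2, min 40) -> median=34
Step 6: insert 10 -> lo=[1, 4, 10] (size 3, max 10) hi=[34, 40, 49] (size 3, min 34) -> median=22

Answer: 22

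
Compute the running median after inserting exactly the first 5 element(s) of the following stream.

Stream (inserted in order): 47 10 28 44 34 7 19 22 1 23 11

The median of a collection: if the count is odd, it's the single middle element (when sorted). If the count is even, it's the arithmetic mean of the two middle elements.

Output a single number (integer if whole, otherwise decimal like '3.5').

Answer: 34

Derivation:
Step 1: insert 47 -> lo=[47] (size 1, max 47) hi=[] (size 0) -> median=47
Step 2: insert 10 -> lo=[10] (size 1, max 10) hi=[47] (size 1, min 47) -> median=28.5
Step 3: insert 28 -> lo=[10, 28] (size 2, max 28) hi=[47] (size 1, min 47) -> median=28
Step 4: insert 44 -> lo=[10, 28] (size 2, max 28) hi=[44, 47] (size 2, min 44) -> median=36
Step 5: insert 34 -> lo=[10, 28, 34] (size 3, max 34) hi=[44, 47] (size 2, min 44) -> median=34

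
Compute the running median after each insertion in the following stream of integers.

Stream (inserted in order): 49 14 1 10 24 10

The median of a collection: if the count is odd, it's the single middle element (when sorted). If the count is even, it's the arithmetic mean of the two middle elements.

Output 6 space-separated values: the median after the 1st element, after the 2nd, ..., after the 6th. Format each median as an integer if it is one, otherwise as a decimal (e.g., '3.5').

Answer: 49 31.5 14 12 14 12

Derivation:
Step 1: insert 49 -> lo=[49] (size 1, max 49) hi=[] (size 0) -> median=49
Step 2: insert 14 -> lo=[14] (size 1, max 14) hi=[49] (size 1, min 49) -> median=31.5
Step 3: insert 1 -> lo=[1, 14] (size 2, max 14) hi=[49] (size 1, min 49) -> median=14
Step 4: insert 10 -> lo=[1, 10] (size 2, max 10) hi=[14, 49] (size 2, min 14) -> median=12
Step 5: insert 24 -> lo=[1, 10, 14] (size 3, max 14) hi=[24, 49] (size 2, min 24) -> median=14
Step 6: insert 10 -> lo=[1, 10, 10] (size 3, max 10) hi=[14, 24, 49] (size 3, min 14) -> median=12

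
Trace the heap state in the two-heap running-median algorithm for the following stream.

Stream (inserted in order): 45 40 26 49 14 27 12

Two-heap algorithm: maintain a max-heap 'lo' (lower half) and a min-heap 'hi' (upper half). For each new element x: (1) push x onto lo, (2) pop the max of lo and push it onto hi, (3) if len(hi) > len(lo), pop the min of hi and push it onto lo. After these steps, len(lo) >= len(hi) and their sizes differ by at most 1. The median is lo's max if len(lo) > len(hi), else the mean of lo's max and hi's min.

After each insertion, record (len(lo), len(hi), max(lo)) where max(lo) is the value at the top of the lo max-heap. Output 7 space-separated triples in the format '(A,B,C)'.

Step 1: insert 45 -> lo=[45] hi=[] -> (len(lo)=1, len(hi)=0, max(lo)=45)
Step 2: insert 40 -> lo=[40] hi=[45] -> (len(lo)=1, len(hi)=1, max(lo)=40)
Step 3: insert 26 -> lo=[26, 40] hi=[45] -> (len(lo)=2, len(hi)=1, max(lo)=40)
Step 4: insert 49 -> lo=[26, 40] hi=[45, 49] -> (len(lo)=2, len(hi)=2, max(lo)=40)
Step 5: insert 14 -> lo=[14, 26, 40] hi=[45, 49] -> (len(lo)=3, len(hi)=2, max(lo)=40)
Step 6: insert 27 -> lo=[14, 26, 27] hi=[40, 45, 49] -> (len(lo)=3, len(hi)=3, max(lo)=27)
Step 7: insert 12 -> lo=[12, 14, 26, 27] hi=[40, 45, 49] -> (len(lo)=4, len(hi)=3, max(lo)=27)

Answer: (1,0,45) (1,1,40) (2,1,40) (2,2,40) (3,2,40) (3,3,27) (4,3,27)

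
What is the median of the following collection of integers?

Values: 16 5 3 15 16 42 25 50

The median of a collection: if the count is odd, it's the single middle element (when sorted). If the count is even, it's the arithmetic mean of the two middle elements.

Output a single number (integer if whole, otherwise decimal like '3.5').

Step 1: insert 16 -> lo=[16] (size 1, max 16) hi=[] (size 0) -> median=16
Step 2: insert 5 -> lo=[5] (size 1, max 5) hi=[16] (size 1, min 16) -> median=10.5
Step 3: insert 3 -> lo=[3, 5] (size 2, max 5) hi=[16] (size 1, min 16) -> median=5
Step 4: insert 15 -> lo=[3, 5] (size 2, max 5) hi=[15, 16] (size 2, min 15) -> median=10
Step 5: insert 16 -> lo=[3, 5, 15] (size 3, max 15) hi=[16, 16] (size 2, min 16) -> median=15
Step 6: insert 42 -> lo=[3, 5, 15] (size 3, max 15) hi=[16, 16, 42] (size 3, min 16) -> median=15.5
Step 7: insert 25 -> lo=[3, 5, 15, 16] (size 4, max 16) hi=[16, 25, 42] (size 3, min 16) -> median=16
Step 8: insert 50 -> lo=[3, 5, 15, 16] (size 4, max 16) hi=[16, 25, 42, 50] (size 4, min 16) -> median=16

Answer: 16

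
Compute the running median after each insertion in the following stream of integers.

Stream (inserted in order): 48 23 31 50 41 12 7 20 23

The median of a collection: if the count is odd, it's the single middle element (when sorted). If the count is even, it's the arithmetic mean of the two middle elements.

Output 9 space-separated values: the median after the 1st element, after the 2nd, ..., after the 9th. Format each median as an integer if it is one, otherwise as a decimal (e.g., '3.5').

Step 1: insert 48 -> lo=[48] (size 1, max 48) hi=[] (size 0) -> median=48
Step 2: insert 23 -> lo=[23] (size 1, max 23) hi=[48] (size 1, min 48) -> median=35.5
Step 3: insert 31 -> lo=[23, 31] (size 2, max 31) hi=[48] (size 1, min 48) -> median=31
Step 4: insert 50 -> lo=[23, 31] (size 2, max 31) hi=[48, 50] (size 2, min 48) -> median=39.5
Step 5: insert 41 -> lo=[23, 31, 41] (size 3, max 41) hi=[48, 50] (size 2, min 48) -> median=41
Step 6: insert 12 -> lo=[12, 23, 31] (size 3, max 31) hi=[41, 48, 50] (size 3, min 41) -> median=36
Step 7: insert 7 -> lo=[7, 12, 23, 31] (size 4, max 31) hi=[41, 48, 50] (size 3, min 41) -> median=31
Step 8: insert 20 -> lo=[7, 12, 20, 23] (size 4, max 23) hi=[31, 41, 48, 50] (size 4, min 31) -> median=27
Step 9: insert 23 -> lo=[7, 12, 20, 23, 23] (size 5, max 23) hi=[31, 41, 48, 50] (size 4, min 31) -> median=23

Answer: 48 35.5 31 39.5 41 36 31 27 23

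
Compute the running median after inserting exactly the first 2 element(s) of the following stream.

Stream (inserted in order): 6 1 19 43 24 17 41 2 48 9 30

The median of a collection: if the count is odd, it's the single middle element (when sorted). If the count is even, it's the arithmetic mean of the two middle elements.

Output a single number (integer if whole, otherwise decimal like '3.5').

Step 1: insert 6 -> lo=[6] (size 1, max 6) hi=[] (size 0) -> median=6
Step 2: insert 1 -> lo=[1] (size 1, max 1) hi=[6] (size 1, min 6) -> median=3.5

Answer: 3.5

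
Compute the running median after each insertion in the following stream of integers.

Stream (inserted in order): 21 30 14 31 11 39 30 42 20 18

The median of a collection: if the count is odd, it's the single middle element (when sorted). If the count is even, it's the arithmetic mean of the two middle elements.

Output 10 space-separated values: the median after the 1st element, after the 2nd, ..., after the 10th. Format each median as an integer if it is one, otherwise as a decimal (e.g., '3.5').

Step 1: insert 21 -> lo=[21] (size 1, max 21) hi=[] (size 0) -> median=21
Step 2: insert 30 -> lo=[21] (size 1, max 21) hi=[30] (size 1, min 30) -> median=25.5
Step 3: insert 14 -> lo=[14, 21] (size 2, max 21) hi=[30] (size 1, min 30) -> median=21
Step 4: insert 31 -> lo=[14, 21] (size 2, max 21) hi=[30, 31] (size 2, min 30) -> median=25.5
Step 5: insert 11 -> lo=[11, 14, 21] (size 3, max 21) hi=[30, 31] (size 2, min 30) -> median=21
Step 6: insert 39 -> lo=[11, 14, 21] (size 3, max 21) hi=[30, 31, 39] (size 3, min 30) -> median=25.5
Step 7: insert 30 -> lo=[11, 14, 21, 30] (size 4, max 30) hi=[30, 31, 39] (size 3, min 30) -> median=30
Step 8: insert 42 -> lo=[11, 14, 21, 30] (size 4, max 30) hi=[30, 31, 39, 42] (size 4, min 30) -> median=30
Step 9: insert 20 -> lo=[11, 14, 20, 21, 30] (size 5, max 30) hi=[30, 31, 39, 42] (size 4, min 30) -> median=30
Step 10: insert 18 -> lo=[11, 14, 18, 20, 21] (size 5, max 21) hi=[30, 30, 31, 39, 42] (size 5, min 30) -> median=25.5

Answer: 21 25.5 21 25.5 21 25.5 30 30 30 25.5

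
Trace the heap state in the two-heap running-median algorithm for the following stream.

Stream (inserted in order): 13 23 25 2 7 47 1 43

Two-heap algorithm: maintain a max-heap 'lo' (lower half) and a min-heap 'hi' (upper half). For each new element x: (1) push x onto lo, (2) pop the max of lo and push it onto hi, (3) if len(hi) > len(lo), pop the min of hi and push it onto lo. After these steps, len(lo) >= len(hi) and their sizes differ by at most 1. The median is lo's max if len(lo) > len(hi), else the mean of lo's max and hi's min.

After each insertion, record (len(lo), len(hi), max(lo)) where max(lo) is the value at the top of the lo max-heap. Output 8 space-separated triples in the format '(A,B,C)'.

Answer: (1,0,13) (1,1,13) (2,1,23) (2,2,13) (3,2,13) (3,3,13) (4,3,13) (4,4,13)

Derivation:
Step 1: insert 13 -> lo=[13] hi=[] -> (len(lo)=1, len(hi)=0, max(lo)=13)
Step 2: insert 23 -> lo=[13] hi=[23] -> (len(lo)=1, len(hi)=1, max(lo)=13)
Step 3: insert 25 -> lo=[13, 23] hi=[25] -> (len(lo)=2, len(hi)=1, max(lo)=23)
Step 4: insert 2 -> lo=[2, 13] hi=[23, 25] -> (len(lo)=2, len(hi)=2, max(lo)=13)
Step 5: insert 7 -> lo=[2, 7, 13] hi=[23, 25] -> (len(lo)=3, len(hi)=2, max(lo)=13)
Step 6: insert 47 -> lo=[2, 7, 13] hi=[23, 25, 47] -> (len(lo)=3, len(hi)=3, max(lo)=13)
Step 7: insert 1 -> lo=[1, 2, 7, 13] hi=[23, 25, 47] -> (len(lo)=4, len(hi)=3, max(lo)=13)
Step 8: insert 43 -> lo=[1, 2, 7, 13] hi=[23, 25, 43, 47] -> (len(lo)=4, len(hi)=4, max(lo)=13)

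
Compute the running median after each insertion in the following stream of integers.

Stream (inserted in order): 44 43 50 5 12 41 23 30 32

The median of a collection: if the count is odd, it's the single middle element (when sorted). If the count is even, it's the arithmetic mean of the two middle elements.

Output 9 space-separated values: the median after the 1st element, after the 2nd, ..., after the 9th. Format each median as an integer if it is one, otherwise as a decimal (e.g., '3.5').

Step 1: insert 44 -> lo=[44] (size 1, max 44) hi=[] (size 0) -> median=44
Step 2: insert 43 -> lo=[43] (size 1, max 43) hi=[44] (size 1, min 44) -> median=43.5
Step 3: insert 50 -> lo=[43, 44] (size 2, max 44) hi=[50] (size 1, min 50) -> median=44
Step 4: insert 5 -> lo=[5, 43] (size 2, max 43) hi=[44, 50] (size 2, min 44) -> median=43.5
Step 5: insert 12 -> lo=[5, 12, 43] (size 3, max 43) hi=[44, 50] (size 2, min 44) -> median=43
Step 6: insert 41 -> lo=[5, 12, 41] (size 3, max 41) hi=[43, 44, 50] (size 3, min 43) -> median=42
Step 7: insert 23 -> lo=[5, 12, 23, 41] (size 4, max 41) hi=[43, 44, 50] (size 3, min 43) -> median=41
Step 8: insert 30 -> lo=[5, 12, 23, 30] (size 4, max 30) hi=[41, 43, 44, 50] (size 4, min 41) -> median=35.5
Step 9: insert 32 -> lo=[5, 12, 23, 30, 32] (size 5, max 32) hi=[41, 43, 44, 50] (size 4, min 41) -> median=32

Answer: 44 43.5 44 43.5 43 42 41 35.5 32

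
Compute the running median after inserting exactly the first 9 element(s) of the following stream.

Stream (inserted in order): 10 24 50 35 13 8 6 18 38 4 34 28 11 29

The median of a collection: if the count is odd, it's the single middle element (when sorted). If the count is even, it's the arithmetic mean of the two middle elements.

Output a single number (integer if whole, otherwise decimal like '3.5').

Answer: 18

Derivation:
Step 1: insert 10 -> lo=[10] (size 1, max 10) hi=[] (size 0) -> median=10
Step 2: insert 24 -> lo=[10] (size 1, max 10) hi=[24] (size 1, min 24) -> median=17
Step 3: insert 50 -> lo=[10, 24] (size 2, max 24) hi=[50] (size 1, min 50) -> median=24
Step 4: insert 35 -> lo=[10, 24] (size 2, max 24) hi=[35, 50] (size 2, min 35) -> median=29.5
Step 5: insert 13 -> lo=[10, 13, 24] (size 3, max 24) hi=[35, 50] (size 2, min 35) -> median=24
Step 6: insert 8 -> lo=[8, 10, 13] (size 3, max 13) hi=[24, 35, 50] (size 3, min 24) -> median=18.5
Step 7: insert 6 -> lo=[6, 8, 10, 13] (size 4, max 13) hi=[24, 35, 50] (size 3, min 24) -> median=13
Step 8: insert 18 -> lo=[6, 8, 10, 13] (size 4, max 13) hi=[18, 24, 35, 50] (size 4, min 18) -> median=15.5
Step 9: insert 38 -> lo=[6, 8, 10, 13, 18] (size 5, max 18) hi=[24, 35, 38, 50] (size 4, min 24) -> median=18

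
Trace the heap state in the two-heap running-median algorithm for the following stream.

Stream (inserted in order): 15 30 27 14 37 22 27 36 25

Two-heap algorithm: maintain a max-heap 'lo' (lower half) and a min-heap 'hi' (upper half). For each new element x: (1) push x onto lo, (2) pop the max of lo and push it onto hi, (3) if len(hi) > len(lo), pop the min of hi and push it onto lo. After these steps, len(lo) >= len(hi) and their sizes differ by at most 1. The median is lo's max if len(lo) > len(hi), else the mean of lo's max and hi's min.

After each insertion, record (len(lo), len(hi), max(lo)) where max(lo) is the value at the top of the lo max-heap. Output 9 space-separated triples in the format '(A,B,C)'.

Answer: (1,0,15) (1,1,15) (2,1,27) (2,2,15) (3,2,27) (3,3,22) (4,3,27) (4,4,27) (5,4,27)

Derivation:
Step 1: insert 15 -> lo=[15] hi=[] -> (len(lo)=1, len(hi)=0, max(lo)=15)
Step 2: insert 30 -> lo=[15] hi=[30] -> (len(lo)=1, len(hi)=1, max(lo)=15)
Step 3: insert 27 -> lo=[15, 27] hi=[30] -> (len(lo)=2, len(hi)=1, max(lo)=27)
Step 4: insert 14 -> lo=[14, 15] hi=[27, 30] -> (len(lo)=2, len(hi)=2, max(lo)=15)
Step 5: insert 37 -> lo=[14, 15, 27] hi=[30, 37] -> (len(lo)=3, len(hi)=2, max(lo)=27)
Step 6: insert 22 -> lo=[14, 15, 22] hi=[27, 30, 37] -> (len(lo)=3, len(hi)=3, max(lo)=22)
Step 7: insert 27 -> lo=[14, 15, 22, 27] hi=[27, 30, 37] -> (len(lo)=4, len(hi)=3, max(lo)=27)
Step 8: insert 36 -> lo=[14, 15, 22, 27] hi=[27, 30, 36, 37] -> (len(lo)=4, len(hi)=4, max(lo)=27)
Step 9: insert 25 -> lo=[14, 15, 22, 25, 27] hi=[27, 30, 36, 37] -> (len(lo)=5, len(hi)=4, max(lo)=27)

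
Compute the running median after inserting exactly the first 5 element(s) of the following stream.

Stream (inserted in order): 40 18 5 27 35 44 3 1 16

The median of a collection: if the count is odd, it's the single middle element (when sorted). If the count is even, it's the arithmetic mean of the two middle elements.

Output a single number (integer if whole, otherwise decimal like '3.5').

Answer: 27

Derivation:
Step 1: insert 40 -> lo=[40] (size 1, max 40) hi=[] (size 0) -> median=40
Step 2: insert 18 -> lo=[18] (size 1, max 18) hi=[40] (size 1, min 40) -> median=29
Step 3: insert 5 -> lo=[5, 18] (size 2, max 18) hi=[40] (size 1, min 40) -> median=18
Step 4: insert 27 -> lo=[5, 18] (size 2, max 18) hi=[27, 40] (size 2, min 27) -> median=22.5
Step 5: insert 35 -> lo=[5, 18, 27] (size 3, max 27) hi=[35, 40] (size 2, min 35) -> median=27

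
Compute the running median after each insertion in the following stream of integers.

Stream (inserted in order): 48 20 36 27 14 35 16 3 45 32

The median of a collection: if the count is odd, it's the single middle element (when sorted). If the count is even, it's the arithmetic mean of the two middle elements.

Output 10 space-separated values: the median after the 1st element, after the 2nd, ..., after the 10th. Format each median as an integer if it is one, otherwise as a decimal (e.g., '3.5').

Step 1: insert 48 -> lo=[48] (size 1, max 48) hi=[] (size 0) -> median=48
Step 2: insert 20 -> lo=[20] (size 1, max 20) hi=[48] (size 1, min 48) -> median=34
Step 3: insert 36 -> lo=[20, 36] (size 2, max 36) hi=[48] (size 1, min 48) -> median=36
Step 4: insert 27 -> lo=[20, 27] (size 2, max 27) hi=[36, 48] (size 2, min 36) -> median=31.5
Step 5: insert 14 -> lo=[14, 20, 27] (size 3, max 27) hi=[36, 48] (size 2, min 36) -> median=27
Step 6: insert 35 -> lo=[14, 20, 27] (size 3, max 27) hi=[35, 36, 48] (size 3, min 35) -> median=31
Step 7: insert 16 -> lo=[14, 16, 20, 27] (size 4, max 27) hi=[35, 36, 48] (size 3, min 35) -> median=27
Step 8: insert 3 -> lo=[3, 14, 16, 20] (size 4, max 20) hi=[27, 35, 36, 48] (size 4, min 27) -> median=23.5
Step 9: insert 45 -> lo=[3, 14, 16, 20, 27] (size 5, max 27) hi=[35, 36, 45, 48] (size 4, min 35) -> median=27
Step 10: insert 32 -> lo=[3, 14, 16, 20, 27] (size 5, max 27) hi=[32, 35, 36, 45, 48] (size 5, min 32) -> median=29.5

Answer: 48 34 36 31.5 27 31 27 23.5 27 29.5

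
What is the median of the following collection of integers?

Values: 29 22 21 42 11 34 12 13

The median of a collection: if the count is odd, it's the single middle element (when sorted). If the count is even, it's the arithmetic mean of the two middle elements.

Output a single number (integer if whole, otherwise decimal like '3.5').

Answer: 21.5

Derivation:
Step 1: insert 29 -> lo=[29] (size 1, max 29) hi=[] (size 0) -> median=29
Step 2: insert 22 -> lo=[22] (size 1, max 22) hi=[29] (size 1, min 29) -> median=25.5
Step 3: insert 21 -> lo=[21, 22] (size 2, max 22) hi=[29] (size 1, min 29) -> median=22
Step 4: insert 42 -> lo=[21, 22] (size 2, max 22) hi=[29, 42] (size 2, min 29) -> median=25.5
Step 5: insert 11 -> lo=[11, 21, 22] (size 3, max 22) hi=[29, 42] (size 2, min 29) -> median=22
Step 6: insert 34 -> lo=[11, 21, 22] (size 3, max 22) hi=[29, 34, 42] (size 3, min 29) -> median=25.5
Step 7: insert 12 -> lo=[11, 12, 21, 22] (size 4, max 22) hi=[29, 34, 42] (size 3, min 29) -> median=22
Step 8: insert 13 -> lo=[11, 12, 13, 21] (size 4, max 21) hi=[22, 29, 34, 42] (size 4, min 22) -> median=21.5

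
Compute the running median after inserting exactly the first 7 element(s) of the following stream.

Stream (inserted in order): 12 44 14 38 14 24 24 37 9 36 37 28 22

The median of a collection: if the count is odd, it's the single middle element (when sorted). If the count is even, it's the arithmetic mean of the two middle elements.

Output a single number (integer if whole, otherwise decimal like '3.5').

Step 1: insert 12 -> lo=[12] (size 1, max 12) hi=[] (size 0) -> median=12
Step 2: insert 44 -> lo=[12] (size 1, max 12) hi=[44] (size 1, min 44) -> median=28
Step 3: insert 14 -> lo=[12, 14] (size 2, max 14) hi=[44] (size 1, min 44) -> median=14
Step 4: insert 38 -> lo=[12, 14] (size 2, max 14) hi=[38, 44] (size 2, min 38) -> median=26
Step 5: insert 14 -> lo=[12, 14, 14] (size 3, max 14) hi=[38, 44] (size 2, min 38) -> median=14
Step 6: insert 24 -> lo=[12, 14, 14] (size 3, max 14) hi=[24, 38, 44] (size 3, min 24) -> median=19
Step 7: insert 24 -> lo=[12, 14, 14, 24] (size 4, max 24) hi=[24, 38, 44] (size 3, min 24) -> median=24

Answer: 24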